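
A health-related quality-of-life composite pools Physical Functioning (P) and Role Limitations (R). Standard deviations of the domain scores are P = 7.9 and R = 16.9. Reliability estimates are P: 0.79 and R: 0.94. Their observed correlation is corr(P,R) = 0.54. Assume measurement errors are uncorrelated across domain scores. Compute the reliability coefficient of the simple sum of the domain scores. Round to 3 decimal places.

Var(P+R) = 7.9² + 16.9² + 2·[7.9·16.9·0.54] = 348.02 + 144.191 = 492.211.
Because errors are independent across components, Cov(Tᵢ,Tⱼ) = Cov(Xᵢ,Xⱼ); the off-diagonal part of the true-score variance is the same as above.
True-score variance = [7.9²·0.79 + 16.9²·0.94] + 144.191 = 317.777 + 144.191 = 461.968.
Reliability = 461.968 / 492.211 = 0.939.

0.939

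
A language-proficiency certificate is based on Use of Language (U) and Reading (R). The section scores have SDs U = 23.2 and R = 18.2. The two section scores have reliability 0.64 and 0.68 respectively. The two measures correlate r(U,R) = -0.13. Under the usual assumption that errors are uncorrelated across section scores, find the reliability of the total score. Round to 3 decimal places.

0.605

Var(U+R) = 23.2² + 18.2² + 2·[23.2·18.2·(-0.13)] = 869.48 − 109.782 = 759.698.
With uncorrelated errors the cross-covariances are all true-score covariance, so they carry over unchanged; only the diagonal terms shrink to ρᵢσᵢ².
True-score variance = [23.2²·0.64 + 18.2²·0.68] − 109.782 = 569.717 − 109.782 = 459.934.
Reliability = 459.934 / 759.698 = 0.605.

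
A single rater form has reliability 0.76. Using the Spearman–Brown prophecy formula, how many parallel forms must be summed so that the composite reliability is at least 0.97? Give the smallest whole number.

11

k ≥ ρ*(1−ρ₁)/(ρ₁(1−ρ*)) = 0.97·0.24 / (0.76·0.03) = 10.211.
Smallest integer k = 11.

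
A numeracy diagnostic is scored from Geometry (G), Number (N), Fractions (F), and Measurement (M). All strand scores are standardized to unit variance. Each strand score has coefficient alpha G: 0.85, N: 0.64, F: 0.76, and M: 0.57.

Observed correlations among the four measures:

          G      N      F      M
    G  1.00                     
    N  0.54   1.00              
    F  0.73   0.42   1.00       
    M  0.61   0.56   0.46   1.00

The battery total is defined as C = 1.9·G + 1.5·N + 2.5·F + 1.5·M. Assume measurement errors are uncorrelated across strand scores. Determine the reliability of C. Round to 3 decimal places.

0.897

Var(C) = 1.9² + 1.5² + 2.5² + 1.5² + 2·[2.85·0.54 + 4.75·0.73 + 2.85·0.61 + 3.75·0.42 + 2.25·0.56 + 3.75·0.46] = 14.36 + 22.61 = 36.97.
With uncorrelated errors the cross-covariances are all true-score covariance, so they carry over unchanged; only the diagonal terms shrink to ρᵢσᵢ².
True-score variance = [1.9²·0.85 + 1.5²·0.64 + 2.5²·0.76 + 1.5²·0.57] + 22.61 = 10.541 + 22.61 = 33.151.
Reliability = 33.151 / 36.97 = 0.897.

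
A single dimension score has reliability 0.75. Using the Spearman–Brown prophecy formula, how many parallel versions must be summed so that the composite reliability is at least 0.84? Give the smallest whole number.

k ≥ ρ*(1−ρ₁)/(ρ₁(1−ρ*)) = 0.84·0.25 / (0.75·0.16) = 1.750.
Smallest integer k = 2.

2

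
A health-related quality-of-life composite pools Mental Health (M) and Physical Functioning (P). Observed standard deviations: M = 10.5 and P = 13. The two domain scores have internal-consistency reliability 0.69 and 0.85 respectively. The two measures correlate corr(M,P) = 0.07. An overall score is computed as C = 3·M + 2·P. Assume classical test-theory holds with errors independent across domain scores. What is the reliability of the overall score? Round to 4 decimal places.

0.7706

Var(C) = 3²·10.5² + 2²·13² + 2·[6·10.5·13·0.07] = 1668.25 + 114.66 = 1782.91.
Because errors are independent across components, Cov(Tᵢ,Tⱼ) = Cov(Xᵢ,Xⱼ); the off-diagonal part of the true-score variance is the same as above.
True-score variance = [3²·10.5²·0.69 + 2²·13²·0.85] + 114.66 = 1259.25 + 114.66 = 1373.91.
Reliability = 1373.91 / 1782.91 = 0.7706.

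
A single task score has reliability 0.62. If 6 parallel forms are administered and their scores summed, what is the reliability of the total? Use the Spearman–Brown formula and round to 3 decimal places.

0.907

ρ_k = kρ / (1 + (k−1)ρ) = 6·0.62 / (1 + 5·0.62) = 3.720 / 4.100 = 0.907.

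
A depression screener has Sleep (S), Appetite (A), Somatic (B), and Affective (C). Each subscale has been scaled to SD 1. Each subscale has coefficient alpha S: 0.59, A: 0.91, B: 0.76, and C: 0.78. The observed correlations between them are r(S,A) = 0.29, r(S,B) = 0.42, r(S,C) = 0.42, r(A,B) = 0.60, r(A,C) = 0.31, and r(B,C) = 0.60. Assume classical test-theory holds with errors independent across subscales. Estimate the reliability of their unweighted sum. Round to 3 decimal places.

0.897

Var(S+A+B+C) = 4 + 2·[0.29 + 0.42 + 0.42 + 0.60 + 0.31 + 0.60] = 4 + 5.28 = 9.28.
With uncorrelated errors the cross-covariances are all true-score covariance, so they carry over unchanged; only the diagonal terms shrink to ρᵢσᵢ².
True-score variance = [0.59 + 0.91 + 0.76 + 0.78] + 5.28 = 3.04 + 5.28 = 8.32.
Reliability = 8.32 / 9.28 = 0.897.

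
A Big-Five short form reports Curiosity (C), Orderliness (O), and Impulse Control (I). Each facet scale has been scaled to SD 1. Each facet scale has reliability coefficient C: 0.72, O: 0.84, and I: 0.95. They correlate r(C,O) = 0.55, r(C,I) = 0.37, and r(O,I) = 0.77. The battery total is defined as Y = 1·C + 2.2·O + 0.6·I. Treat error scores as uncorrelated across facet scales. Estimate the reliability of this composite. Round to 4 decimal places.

Var(Y) = 1 + 2.2² + 0.6² + 2·[2.2·0.55 + 0.6·0.37 + 1.32·0.77] = 6.2 + 4.8968 = 11.0968.
With uncorrelated errors the cross-covariances are all true-score covariance, so they carry over unchanged; only the diagonal terms shrink to ρᵢσᵢ².
True-score variance = [0.72 + 2.2²·0.84 + 0.6²·0.95] + 4.8968 = 5.1276 + 4.8968 = 10.0244.
Reliability = 10.0244 / 11.0968 = 0.9034.

0.9034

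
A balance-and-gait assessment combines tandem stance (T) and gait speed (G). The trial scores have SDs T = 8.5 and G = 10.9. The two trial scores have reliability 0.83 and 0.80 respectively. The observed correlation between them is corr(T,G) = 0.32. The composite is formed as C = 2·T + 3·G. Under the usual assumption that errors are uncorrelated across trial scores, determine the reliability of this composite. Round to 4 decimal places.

0.8466

Var(C) = 2²·8.5² + 3²·10.9² + 2·[6·8.5·10.9·0.32] = 1358.29 + 355.776 = 1714.07.
Because errors are independent across components, Cov(Tᵢ,Tⱼ) = Cov(Xᵢ,Xⱼ); the off-diagonal part of the true-score variance is the same as above.
True-score variance = [2²·8.5²·0.83 + 3²·10.9²·0.80] + 355.776 = 1095.3 + 355.776 = 1451.08.
Reliability = 1451.08 / 1714.07 = 0.8466.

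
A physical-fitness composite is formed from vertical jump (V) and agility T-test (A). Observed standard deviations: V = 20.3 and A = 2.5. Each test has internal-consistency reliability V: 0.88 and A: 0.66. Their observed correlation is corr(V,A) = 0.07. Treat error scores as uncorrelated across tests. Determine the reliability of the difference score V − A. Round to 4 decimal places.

Var(V−A) = 20.3² + 2.5² − 2·20.3·2.5·0.07 = 418.34 − 7.105 = 411.235.
Because errors are independent across components, Cov(Tᵢ,Tⱼ) = Cov(Xᵢ,Xⱼ); the off-diagonal part of the true-score variance is the same as above.
True-score variance = [20.3²·0.88 + 2.5²·0.66] − 7.105 = 366.764 − 7.105 = 359.659.
Reliability = 359.659 / 411.235 = 0.8746.

0.8746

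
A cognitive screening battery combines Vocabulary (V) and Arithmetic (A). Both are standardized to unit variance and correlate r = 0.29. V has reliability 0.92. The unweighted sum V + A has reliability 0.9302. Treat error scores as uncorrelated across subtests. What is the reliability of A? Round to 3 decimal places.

0.900

Var(V+A) = 2 + 2·0.29 = 2.580.
True-score variance = ρ_V + ρ_A + 2·0.29, so 0.9302 = (0.92 + ρ_A + 0.58) / 2.580.
ρ_A = 0.9302·2.580 − 0.92 − 0.58 = 0.900.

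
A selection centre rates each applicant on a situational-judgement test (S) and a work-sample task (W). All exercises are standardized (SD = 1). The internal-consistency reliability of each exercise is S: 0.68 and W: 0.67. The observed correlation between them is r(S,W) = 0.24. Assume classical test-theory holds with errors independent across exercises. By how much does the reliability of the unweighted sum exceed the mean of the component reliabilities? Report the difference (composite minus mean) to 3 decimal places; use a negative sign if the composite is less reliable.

0.063

Var(sum) = 2 + 0.48 = 2.48; true-score variance = 1.35 + 0.48 = 1.83; composite reliability = 0.7379.
Mean component reliability = 0.6750.
Difference = 0.7379 − 0.6750 = 0.063.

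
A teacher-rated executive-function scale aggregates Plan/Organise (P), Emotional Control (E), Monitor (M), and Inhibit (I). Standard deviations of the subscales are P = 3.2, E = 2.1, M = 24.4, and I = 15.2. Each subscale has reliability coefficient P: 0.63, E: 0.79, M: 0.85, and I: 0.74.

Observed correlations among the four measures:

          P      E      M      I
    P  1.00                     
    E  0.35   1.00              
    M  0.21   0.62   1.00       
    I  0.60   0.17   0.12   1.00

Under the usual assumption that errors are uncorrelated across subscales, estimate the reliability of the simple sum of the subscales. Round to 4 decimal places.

0.8600

Var(P+E+M+I) = 3.2² + 2.1² + 24.4² + 15.2² + 2·[3.2·2.1·0.35 + 3.2·24.4·0.21 + 3.2·15.2·0.60 + 2.1·24.4·0.62 + 2.1·15.2·0.17 + 24.4·15.2·0.12] = 841.05 + 259.267 = 1100.32.
With uncorrelated errors the cross-covariances are all true-score covariance, so they carry over unchanged; only the diagonal terms shrink to ρᵢσᵢ².
True-score variance = [3.2²·0.63 + 2.1²·0.79 + 24.4²·0.85 + 15.2²·0.74] + 259.267 = 686.961 + 259.267 = 946.228.
Reliability = 946.228 / 1100.32 = 0.8600.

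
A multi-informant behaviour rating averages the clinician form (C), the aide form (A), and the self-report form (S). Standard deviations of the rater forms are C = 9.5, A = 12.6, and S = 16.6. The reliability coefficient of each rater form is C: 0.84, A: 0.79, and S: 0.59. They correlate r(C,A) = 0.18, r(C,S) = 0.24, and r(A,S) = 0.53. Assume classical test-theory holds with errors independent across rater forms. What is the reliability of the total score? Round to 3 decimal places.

0.814

Var(C+A+S) = 9.5² + 12.6² + 16.6² + 2·[9.5·12.6·0.18 + 9.5·16.6·0.24 + 12.6·16.6·0.53] = 524.57 + 340.498 = 865.068.
With uncorrelated errors the cross-covariances are all true-score covariance, so they carry over unchanged; only the diagonal terms shrink to ρᵢσᵢ².
True-score variance = [9.5²·0.84 + 12.6²·0.79 + 16.6²·0.59] + 340.498 = 363.811 + 340.498 = 704.308.
Reliability = 704.308 / 865.068 = 0.814.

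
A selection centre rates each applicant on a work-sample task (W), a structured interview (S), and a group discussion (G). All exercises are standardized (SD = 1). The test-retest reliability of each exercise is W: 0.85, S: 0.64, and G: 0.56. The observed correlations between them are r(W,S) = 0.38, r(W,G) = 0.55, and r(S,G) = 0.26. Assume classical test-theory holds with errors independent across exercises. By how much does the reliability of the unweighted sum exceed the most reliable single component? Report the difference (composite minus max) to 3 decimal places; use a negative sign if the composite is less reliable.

Var(sum) = 3 + 2.38 = 5.38; true-score variance = 2.05 + 2.38 = 4.43; composite reliability = 0.8234.
Max component reliability = 0.8500.
Difference = 0.8234 − 0.8500 = -0.027.

-0.027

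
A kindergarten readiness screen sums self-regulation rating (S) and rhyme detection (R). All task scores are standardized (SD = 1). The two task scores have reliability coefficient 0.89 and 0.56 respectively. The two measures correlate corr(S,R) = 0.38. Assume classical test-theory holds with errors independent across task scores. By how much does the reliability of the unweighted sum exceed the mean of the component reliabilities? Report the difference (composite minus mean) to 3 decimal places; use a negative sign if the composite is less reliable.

0.076

Var(sum) = 2 + 0.76 = 2.76; true-score variance = 1.45 + 0.76 = 2.21; composite reliability = 0.8007.
Mean component reliability = 0.7250.
Difference = 0.8007 − 0.7250 = 0.076.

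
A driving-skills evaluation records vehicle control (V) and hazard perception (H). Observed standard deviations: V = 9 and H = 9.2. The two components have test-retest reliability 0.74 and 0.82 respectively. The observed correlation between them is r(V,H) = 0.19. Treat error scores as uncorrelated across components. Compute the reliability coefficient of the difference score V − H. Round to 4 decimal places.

Var(V−H) = 9² + 9.2² − 2·9·9.2·0.19 = 165.64 − 31.464 = 134.176.
Under uncorrelated errors the observed covariances equal the true-score covariances, so only the own-variance terms attenuate.
True-score variance = [9²·0.74 + 9.2²·0.82] − 31.464 = 129.345 − 31.464 = 97.8808.
Reliability = 97.8808 / 134.176 = 0.7295.

0.7295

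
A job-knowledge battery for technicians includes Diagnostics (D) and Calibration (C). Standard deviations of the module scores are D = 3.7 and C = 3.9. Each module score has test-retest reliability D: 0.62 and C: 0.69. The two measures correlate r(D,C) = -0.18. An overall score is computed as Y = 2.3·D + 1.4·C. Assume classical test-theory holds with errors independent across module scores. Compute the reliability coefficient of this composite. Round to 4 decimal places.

Var(Y) = 2.3²·3.7² + 1.4²·3.9² + 2·[3.22·3.7·3.9·(-0.18)] = 102.232 − 16.7273 = 85.5044.
With uncorrelated errors the cross-covariances are all true-score covariance, so they carry over unchanged; only the diagonal terms shrink to ρᵢσᵢ².
True-score variance = [2.3²·3.7²·0.62 + 1.4²·3.9²·0.69] − 16.7273 = 65.4705 − 16.7273 = 48.7432.
Reliability = 48.7432 / 85.5044 = 0.5701.

0.5701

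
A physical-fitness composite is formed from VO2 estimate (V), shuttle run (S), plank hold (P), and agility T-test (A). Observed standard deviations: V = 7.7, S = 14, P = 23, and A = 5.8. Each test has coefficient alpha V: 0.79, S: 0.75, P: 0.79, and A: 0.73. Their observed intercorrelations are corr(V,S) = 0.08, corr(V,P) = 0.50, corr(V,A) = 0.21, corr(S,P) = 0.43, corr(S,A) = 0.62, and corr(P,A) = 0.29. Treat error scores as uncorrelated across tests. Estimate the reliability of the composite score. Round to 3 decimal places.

Var(V+S+P+A) = 7.7² + 14² + 23² + 5.8² + 2·[7.7·14·0.08 + 7.7·23·0.50 + 7.7·5.8·0.21 + 14·23·0.43 + 14·5.8·0.62 + 23·5.8·0.29] = 817.93 + 668.085 = 1486.02.
Because errors are independent across components, Cov(Tᵢ,Tⱼ) = Cov(Xᵢ,Xⱼ); the off-diagonal part of the true-score variance is the same as above.
True-score variance = [7.7²·0.79 + 14²·0.75 + 23²·0.79 + 5.8²·0.73] + 668.085 = 636.306 + 668.085 = 1304.39.
Reliability = 1304.39 / 1486.02 = 0.878.

0.878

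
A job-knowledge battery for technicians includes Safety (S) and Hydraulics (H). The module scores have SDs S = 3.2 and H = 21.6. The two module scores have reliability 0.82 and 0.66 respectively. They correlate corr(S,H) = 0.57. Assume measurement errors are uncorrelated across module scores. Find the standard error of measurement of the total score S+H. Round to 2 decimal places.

Var(total) = 476.8 + 78.7968 = 555.597.
True-score variance = 316.326 + 78.7968 = 395.123, so reliability = 0.7112.
Error variance = 555.597 − 395.123 = 160.474; SEM = √160.474 = 12.67.

12.67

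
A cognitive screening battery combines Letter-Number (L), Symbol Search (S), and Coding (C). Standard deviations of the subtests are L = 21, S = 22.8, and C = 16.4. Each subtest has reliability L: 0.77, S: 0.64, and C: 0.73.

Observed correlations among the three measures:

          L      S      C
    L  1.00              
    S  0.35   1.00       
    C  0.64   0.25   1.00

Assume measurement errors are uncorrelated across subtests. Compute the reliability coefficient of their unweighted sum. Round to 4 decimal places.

Var(L+S+C) = 21² + 22.8² + 16.4² + 2·[21·22.8·0.35 + 21·16.4·0.64 + 22.8·16.4·0.25] = 1229.8 + 962.952 = 2192.75.
Under uncorrelated errors the observed covariances equal the true-score covariances, so only the own-variance terms attenuate.
True-score variance = [21²·0.77 + 22.8²·0.64 + 16.4²·0.73] + 962.952 = 868.608 + 962.952 = 1831.56.
Reliability = 1831.56 / 2192.75 = 0.8353.

0.8353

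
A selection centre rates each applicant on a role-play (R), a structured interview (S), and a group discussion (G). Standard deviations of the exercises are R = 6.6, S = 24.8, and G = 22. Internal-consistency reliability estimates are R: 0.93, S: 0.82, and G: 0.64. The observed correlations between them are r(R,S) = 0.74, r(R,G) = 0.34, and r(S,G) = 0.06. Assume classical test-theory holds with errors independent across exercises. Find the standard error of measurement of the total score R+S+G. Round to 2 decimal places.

Var(total) = 1142.6 + 406.454 = 1549.05.
True-score variance = 854.604 + 406.454 = 1261.06, so reliability = 0.8141.
Error variance = 1549.05 − 1261.06 = 287.996; SEM = √287.996 = 16.97.

16.97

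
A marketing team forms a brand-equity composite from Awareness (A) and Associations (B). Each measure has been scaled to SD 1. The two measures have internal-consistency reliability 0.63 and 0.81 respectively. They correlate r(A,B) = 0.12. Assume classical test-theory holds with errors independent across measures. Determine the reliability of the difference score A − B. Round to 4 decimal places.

Var(A−B) = 1 + 1 − 2·0.12 = 2 − 0.24 = 1.76.
Under uncorrelated errors the observed covariances equal the true-score covariances, so only the own-variance terms attenuate.
True-score variance = [0.63 + 0.81] − 0.24 = 1.44 − 0.24 = 1.2.
Reliability = 1.2 / 1.76 = 0.6818.

0.6818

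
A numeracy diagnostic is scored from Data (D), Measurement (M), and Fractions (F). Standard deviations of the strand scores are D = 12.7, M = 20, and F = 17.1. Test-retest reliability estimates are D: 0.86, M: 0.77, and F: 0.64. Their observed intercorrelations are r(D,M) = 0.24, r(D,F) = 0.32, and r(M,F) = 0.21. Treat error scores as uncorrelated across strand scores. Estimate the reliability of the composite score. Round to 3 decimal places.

0.825

Var(D+M+F) = 12.7² + 20² + 17.1² + 2·[12.7·20·0.24 + 12.7·17.1·0.32 + 20·17.1·0.21] = 853.7 + 404.549 = 1258.25.
Because errors are independent across components, Cov(Tᵢ,Tⱼ) = Cov(Xᵢ,Xⱼ); the off-diagonal part of the true-score variance is the same as above.
True-score variance = [12.7²·0.86 + 20²·0.77 + 17.1²·0.64] + 404.549 = 633.852 + 404.549 = 1038.4.
Reliability = 1038.4 / 1258.25 = 0.825.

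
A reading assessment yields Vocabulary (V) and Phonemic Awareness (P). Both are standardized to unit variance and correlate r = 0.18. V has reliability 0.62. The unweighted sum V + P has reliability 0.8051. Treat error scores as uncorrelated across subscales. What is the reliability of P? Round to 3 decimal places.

Var(V+P) = 2 + 2·0.18 = 2.360.
True-score variance = ρ_V + ρ_P + 2·0.18, so 0.8051 = (0.62 + ρ_P + 0.36) / 2.360.
ρ_P = 0.8051·2.360 − 0.62 − 0.36 = 0.920.

0.920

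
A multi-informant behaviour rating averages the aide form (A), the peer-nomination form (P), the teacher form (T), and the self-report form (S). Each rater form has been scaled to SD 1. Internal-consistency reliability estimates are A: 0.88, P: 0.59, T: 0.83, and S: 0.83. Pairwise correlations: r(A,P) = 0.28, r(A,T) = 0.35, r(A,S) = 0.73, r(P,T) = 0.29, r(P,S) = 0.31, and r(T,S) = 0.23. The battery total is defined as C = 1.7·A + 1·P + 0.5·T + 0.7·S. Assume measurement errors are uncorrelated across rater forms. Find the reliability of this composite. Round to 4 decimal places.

Var(C) = 1.7² + 1 + 0.5² + 0.7² + 2·[1.7·0.28 + 0.85·0.35 + 1.19·0.73 + 0.5·0.29 + 0.7·0.31 + 0.35·0.23] = 4.63 + 4.1694 = 8.7994.
Because errors are independent across components, Cov(Tᵢ,Tⱼ) = Cov(Xᵢ,Xⱼ); the off-diagonal part of the true-score variance is the same as above.
True-score variance = [1.7²·0.88 + 0.59 + 0.5²·0.83 + 0.7²·0.83] + 4.1694 = 3.7474 + 4.1694 = 7.9168.
Reliability = 7.9168 / 8.7994 = 0.8997.

0.8997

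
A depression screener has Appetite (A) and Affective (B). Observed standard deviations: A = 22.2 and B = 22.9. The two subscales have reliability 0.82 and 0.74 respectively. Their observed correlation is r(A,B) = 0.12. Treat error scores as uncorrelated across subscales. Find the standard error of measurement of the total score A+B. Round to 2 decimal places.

15.00

Var(total) = 1017.25 + 122.011 = 1139.26.
True-score variance = 792.192 + 122.011 = 914.203, so reliability = 0.8025.
Error variance = 1139.26 − 914.203 = 225.058; SEM = √225.058 = 15.00.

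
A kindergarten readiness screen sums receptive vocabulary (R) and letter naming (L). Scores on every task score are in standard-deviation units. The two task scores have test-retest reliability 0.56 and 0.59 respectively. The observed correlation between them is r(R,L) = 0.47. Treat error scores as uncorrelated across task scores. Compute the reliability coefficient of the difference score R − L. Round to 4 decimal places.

0.1981

Var(R−L) = 1 + 1 − 2·0.47 = 2 − 0.94 = 1.06.
Because errors are independent across components, Cov(Tᵢ,Tⱼ) = Cov(Xᵢ,Xⱼ); the off-diagonal part of the true-score variance is the same as above.
True-score variance = [0.56 + 0.59] − 0.94 = 1.15 − 0.94 = 0.21.
Reliability = 0.21 / 1.06 = 0.1981.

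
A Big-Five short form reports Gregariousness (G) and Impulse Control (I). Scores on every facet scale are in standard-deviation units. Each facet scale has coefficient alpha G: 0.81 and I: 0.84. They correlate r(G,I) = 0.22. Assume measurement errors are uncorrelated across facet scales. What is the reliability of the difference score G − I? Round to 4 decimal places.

0.7756

Var(G−I) = 1 + 1 − 2·0.22 = 2 − 0.44 = 1.56.
Under uncorrelated errors the observed covariances equal the true-score covariances, so only the own-variance terms attenuate.
True-score variance = [0.81 + 0.84] − 0.44 = 1.65 − 0.44 = 1.21.
Reliability = 1.21 / 1.56 = 0.7756.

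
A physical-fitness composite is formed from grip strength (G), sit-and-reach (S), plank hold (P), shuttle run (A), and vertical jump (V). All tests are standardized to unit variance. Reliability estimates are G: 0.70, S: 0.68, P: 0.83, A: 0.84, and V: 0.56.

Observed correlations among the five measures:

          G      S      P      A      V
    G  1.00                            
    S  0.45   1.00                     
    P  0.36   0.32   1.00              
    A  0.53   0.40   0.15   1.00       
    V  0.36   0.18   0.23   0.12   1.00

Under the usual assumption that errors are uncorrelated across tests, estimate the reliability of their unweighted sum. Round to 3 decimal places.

Var(G+S+P+A+V) = 5 + 2·[0.45 + 0.36 + 0.53 + 0.36 + 0.32 + 0.40 + 0.18 + 0.15 + 0.23 + 0.12] = 5 + 6.2 = 11.2.
Under uncorrelated errors the observed covariances equal the true-score covariances, so only the own-variance terms attenuate.
True-score variance = [0.70 + 0.68 + 0.83 + 0.84 + 0.56] + 6.2 = 3.61 + 6.2 = 9.81.
Reliability = 9.81 / 11.2 = 0.876.

0.876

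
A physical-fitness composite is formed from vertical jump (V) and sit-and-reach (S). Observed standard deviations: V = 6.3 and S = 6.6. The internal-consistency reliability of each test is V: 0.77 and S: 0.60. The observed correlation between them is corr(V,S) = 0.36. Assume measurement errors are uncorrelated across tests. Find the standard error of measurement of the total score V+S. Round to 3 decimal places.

Var(total) = 83.25 + 29.9376 = 113.188.
True-score variance = 56.6973 + 29.9376 = 86.6349, so reliability = 0.7654.
Error variance = 113.188 − 86.6349 = 26.5527; SEM = √26.5527 = 5.153.

5.153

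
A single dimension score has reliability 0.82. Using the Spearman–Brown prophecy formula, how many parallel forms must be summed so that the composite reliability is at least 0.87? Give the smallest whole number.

2

k ≥ ρ*(1−ρ₁)/(ρ₁(1−ρ*)) = 0.87·0.18 / (0.82·0.13) = 1.469.
Smallest integer k = 2.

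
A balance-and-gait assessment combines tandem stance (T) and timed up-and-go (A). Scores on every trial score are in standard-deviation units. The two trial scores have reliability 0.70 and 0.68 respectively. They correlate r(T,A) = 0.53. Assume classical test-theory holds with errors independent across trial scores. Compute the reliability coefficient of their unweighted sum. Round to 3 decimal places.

Var(T+A) = 2 + 2·[0.53] = 2 + 1.06 = 3.06.
Under uncorrelated errors the observed covariances equal the true-score covariances, so only the own-variance terms attenuate.
True-score variance = [0.70 + 0.68] + 1.06 = 1.38 + 1.06 = 2.44.
Reliability = 2.44 / 3.06 = 0.797.

0.797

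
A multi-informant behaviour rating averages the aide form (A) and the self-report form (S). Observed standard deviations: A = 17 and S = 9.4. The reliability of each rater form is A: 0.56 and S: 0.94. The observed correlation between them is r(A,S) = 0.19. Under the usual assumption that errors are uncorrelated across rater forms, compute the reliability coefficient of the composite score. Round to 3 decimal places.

Var(A+S) = 17² + 9.4² + 2·[17·9.4·0.19] = 377.36 + 60.724 = 438.084.
Under uncorrelated errors the observed covariances equal the true-score covariances, so only the own-variance terms attenuate.
True-score variance = [17²·0.56 + 9.4²·0.94] + 60.724 = 244.898 + 60.724 = 305.622.
Reliability = 305.622 / 438.084 = 0.698.

0.698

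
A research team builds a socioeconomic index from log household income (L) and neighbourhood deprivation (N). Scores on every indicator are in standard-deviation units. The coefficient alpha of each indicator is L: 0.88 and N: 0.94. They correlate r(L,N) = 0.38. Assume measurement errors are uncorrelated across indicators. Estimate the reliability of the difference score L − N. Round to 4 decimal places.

0.8548

Var(L−N) = 1 + 1 − 2·0.38 = 2 − 0.76 = 1.24.
Under uncorrelated errors the observed covariances equal the true-score covariances, so only the own-variance terms attenuate.
True-score variance = [0.88 + 0.94] − 0.76 = 1.82 − 0.76 = 1.06.
Reliability = 1.06 / 1.24 = 0.8548.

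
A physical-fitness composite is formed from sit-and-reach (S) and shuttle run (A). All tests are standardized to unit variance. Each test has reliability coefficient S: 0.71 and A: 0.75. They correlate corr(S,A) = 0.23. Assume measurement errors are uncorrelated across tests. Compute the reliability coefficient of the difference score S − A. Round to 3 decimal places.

0.649

Var(S−A) = 1 + 1 − 2·0.23 = 2 − 0.46 = 1.54.
With uncorrelated errors the cross-covariances are all true-score covariance, so they carry over unchanged; only the diagonal terms shrink to ρᵢσᵢ².
True-score variance = [0.71 + 0.75] − 0.46 = 1.46 − 0.46 = 1.
Reliability = 1 / 1.54 = 0.649.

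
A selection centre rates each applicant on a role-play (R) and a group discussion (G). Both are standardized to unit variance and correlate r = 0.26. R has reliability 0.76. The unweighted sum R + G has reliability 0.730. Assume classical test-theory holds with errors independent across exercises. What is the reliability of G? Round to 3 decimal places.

0.560

Var(R+G) = 2 + 2·0.26 = 2.520.
True-score variance = ρ_R + ρ_G + 2·0.26, so 0.730 = (0.76 + ρ_G + 0.52) / 2.520.
ρ_G = 0.730·2.520 − 0.76 − 0.52 = 0.560.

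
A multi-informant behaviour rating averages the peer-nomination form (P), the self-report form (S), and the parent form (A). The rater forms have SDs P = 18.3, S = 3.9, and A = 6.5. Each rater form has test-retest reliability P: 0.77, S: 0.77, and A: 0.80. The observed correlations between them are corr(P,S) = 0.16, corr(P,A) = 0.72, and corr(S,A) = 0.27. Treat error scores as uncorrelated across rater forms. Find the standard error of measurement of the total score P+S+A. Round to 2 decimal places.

9.43

Var(total) = 392.35 + 207.815 = 600.165.
True-score variance = 303.377 + 207.815 = 511.192, so reliability = 0.8518.
Error variance = 600.165 − 511.192 = 88.973; SEM = √88.973 = 9.43.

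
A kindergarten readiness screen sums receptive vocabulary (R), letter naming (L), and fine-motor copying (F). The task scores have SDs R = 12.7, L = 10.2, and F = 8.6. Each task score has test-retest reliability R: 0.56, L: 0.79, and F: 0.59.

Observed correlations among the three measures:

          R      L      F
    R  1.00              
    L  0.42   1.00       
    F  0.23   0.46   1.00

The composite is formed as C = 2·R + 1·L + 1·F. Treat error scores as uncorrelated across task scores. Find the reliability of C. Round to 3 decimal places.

Var(C) = 2²·12.7² + 10.2² + 8.6² + 2·[2·12.7·10.2·0.42 + 2·12.7·8.6·0.23 + 10.2·8.6·0.46] = 823.16 + 398.812 = 1221.97.
Under uncorrelated errors the observed covariances equal the true-score covariances, so only the own-variance terms attenuate.
True-score variance = [2²·12.7²·0.56 + 10.2²·0.79 + 8.6²·0.59] + 398.812 = 487.118 + 398.812 = 885.93.
Reliability = 885.93 / 1221.97 = 0.725.

0.725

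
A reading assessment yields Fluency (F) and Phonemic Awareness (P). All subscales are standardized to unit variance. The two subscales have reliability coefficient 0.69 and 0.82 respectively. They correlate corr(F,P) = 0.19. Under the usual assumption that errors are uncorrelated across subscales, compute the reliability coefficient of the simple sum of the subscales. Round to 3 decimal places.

Var(F+P) = 2 + 2·[0.19] = 2 + 0.38 = 2.38.
Because errors are independent across components, Cov(Tᵢ,Tⱼ) = Cov(Xᵢ,Xⱼ); the off-diagonal part of the true-score variance is the same as above.
True-score variance = [0.69 + 0.82] + 0.38 = 1.51 + 0.38 = 1.89.
Reliability = 1.89 / 2.38 = 0.794.

0.794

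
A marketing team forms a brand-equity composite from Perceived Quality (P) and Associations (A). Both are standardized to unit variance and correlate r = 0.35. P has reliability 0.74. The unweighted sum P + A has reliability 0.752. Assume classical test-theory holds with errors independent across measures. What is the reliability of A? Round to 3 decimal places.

0.590

Var(P+A) = 2 + 2·0.35 = 2.700.
True-score variance = ρ_P + ρ_A + 2·0.35, so 0.752 = (0.74 + ρ_A + 0.70) / 2.700.
ρ_A = 0.752·2.700 − 0.74 − 0.70 = 0.590.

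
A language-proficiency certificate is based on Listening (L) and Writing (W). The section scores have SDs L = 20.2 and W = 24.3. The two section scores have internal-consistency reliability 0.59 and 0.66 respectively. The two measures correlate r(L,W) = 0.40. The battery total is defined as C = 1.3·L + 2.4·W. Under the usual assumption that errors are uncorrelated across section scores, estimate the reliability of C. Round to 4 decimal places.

Var(C) = 1.3²·20.2² + 2.4²·24.3² + 2·[3.12·20.2·24.3·0.40] = 4090.81 + 1225.19 = 5316.
With uncorrelated errors the cross-covariances are all true-score covariance, so they carry over unchanged; only the diagonal terms shrink to ρᵢσᵢ².
True-score variance = [1.3²·20.2²·0.59 + 2.4²·24.3²·0.66] + 1225.19 = 2651.66 + 1225.19 = 3876.85.
Reliability = 3876.85 / 5316 = 0.7293.

0.7293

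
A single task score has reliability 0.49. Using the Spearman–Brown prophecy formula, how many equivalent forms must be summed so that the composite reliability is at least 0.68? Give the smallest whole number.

3

k ≥ ρ*(1−ρ₁)/(ρ₁(1−ρ*)) = 0.68·0.51 / (0.49·0.32) = 2.212.
Smallest integer k = 3.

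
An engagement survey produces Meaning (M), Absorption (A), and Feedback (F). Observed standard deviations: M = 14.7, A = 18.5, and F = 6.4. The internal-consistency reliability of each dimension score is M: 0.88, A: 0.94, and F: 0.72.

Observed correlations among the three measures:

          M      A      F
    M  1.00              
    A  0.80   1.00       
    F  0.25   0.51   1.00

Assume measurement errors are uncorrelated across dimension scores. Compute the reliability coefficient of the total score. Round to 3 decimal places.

Var(M+A+F) = 14.7² + 18.5² + 6.4² + 2·[14.7·18.5·0.80 + 14.7·6.4·0.25 + 18.5·6.4·0.51] = 599.3 + 602.928 = 1202.23.
Because errors are independent across components, Cov(Tᵢ,Tⱼ) = Cov(Xᵢ,Xⱼ); the off-diagonal part of the true-score variance is the same as above.
True-score variance = [14.7²·0.88 + 18.5²·0.94 + 6.4²·0.72] + 602.928 = 541.365 + 602.928 = 1144.29.
Reliability = 1144.29 / 1202.23 = 0.952.

0.952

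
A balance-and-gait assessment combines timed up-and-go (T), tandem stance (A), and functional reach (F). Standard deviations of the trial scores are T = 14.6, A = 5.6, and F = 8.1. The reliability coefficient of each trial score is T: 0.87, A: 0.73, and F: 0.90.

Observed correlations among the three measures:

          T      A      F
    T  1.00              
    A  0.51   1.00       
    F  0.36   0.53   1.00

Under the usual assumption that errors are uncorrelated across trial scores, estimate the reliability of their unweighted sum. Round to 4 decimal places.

Var(T+A+F) = 14.6² + 5.6² + 8.1² + 2·[14.6·5.6·0.51 + 14.6·8.1·0.36 + 5.6·8.1·0.53] = 310.13 + 216.624 = 526.754.
Because errors are independent across components, Cov(Tᵢ,Tⱼ) = Cov(Xᵢ,Xⱼ); the off-diagonal part of the true-score variance is the same as above.
True-score variance = [14.6²·0.87 + 5.6²·0.73 + 8.1²·0.90] + 216.624 = 267.391 + 216.624 = 484.015.
Reliability = 484.015 / 526.754 = 0.9189.

0.9189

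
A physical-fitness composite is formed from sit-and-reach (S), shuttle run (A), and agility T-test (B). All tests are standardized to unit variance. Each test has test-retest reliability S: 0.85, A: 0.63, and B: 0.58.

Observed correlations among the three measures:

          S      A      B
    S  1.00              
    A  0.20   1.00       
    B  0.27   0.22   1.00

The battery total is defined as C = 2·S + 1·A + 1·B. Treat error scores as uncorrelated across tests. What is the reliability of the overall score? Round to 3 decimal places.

Var(C) = 2² + 1 + 1 + 2·[2·0.20 + 2·0.27 + 0.22] = 6 + 2.32 = 8.32.
Because errors are independent across components, Cov(Tᵢ,Tⱼ) = Cov(Xᵢ,Xⱼ); the off-diagonal part of the true-score variance is the same as above.
True-score variance = [2²·0.85 + 0.63 + 0.58] + 2.32 = 4.61 + 2.32 = 6.93.
Reliability = 6.93 / 8.32 = 0.833.

0.833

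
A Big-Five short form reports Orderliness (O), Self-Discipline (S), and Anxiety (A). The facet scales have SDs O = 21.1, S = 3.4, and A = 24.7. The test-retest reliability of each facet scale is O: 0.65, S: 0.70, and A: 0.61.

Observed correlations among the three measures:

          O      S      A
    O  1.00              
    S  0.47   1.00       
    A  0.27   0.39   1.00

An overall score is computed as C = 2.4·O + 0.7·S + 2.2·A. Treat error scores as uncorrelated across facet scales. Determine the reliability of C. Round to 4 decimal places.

Var(C) = 2.4²·21.1² + 0.7²·3.4² + 2.2²·24.7² + 2·[1.68·21.1·3.4·0.47 + 5.28·21.1·24.7·0.27 + 1.54·3.4·24.7·0.39] = 5522.91 + 1700.13 = 7223.04.
Because errors are independent across components, Cov(Tᵢ,Tⱼ) = Cov(Xᵢ,Xⱼ); the off-diagonal part of the true-score variance is the same as above.
True-score variance = [2.4²·21.1²·0.65 + 0.7²·3.4²·0.70 + 2.2²·24.7²·0.61] + 1700.13 = 3472.06 + 1700.13 = 5172.19.
Reliability = 5172.19 / 7223.04 = 0.7161.

0.7161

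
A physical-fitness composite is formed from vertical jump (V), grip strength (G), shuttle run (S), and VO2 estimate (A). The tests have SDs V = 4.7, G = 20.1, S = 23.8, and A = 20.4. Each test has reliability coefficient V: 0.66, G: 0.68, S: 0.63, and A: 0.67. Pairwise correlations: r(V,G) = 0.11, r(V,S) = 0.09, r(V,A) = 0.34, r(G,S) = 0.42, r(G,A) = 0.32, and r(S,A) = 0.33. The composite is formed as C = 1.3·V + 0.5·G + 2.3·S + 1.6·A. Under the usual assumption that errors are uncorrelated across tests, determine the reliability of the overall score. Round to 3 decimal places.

0.760

Var(C) = 1.3²·4.7² + 0.5²·20.1² + 2.3²·23.8² + 1.6²·20.4² + 2·[0.65·4.7·20.1·0.11 + 2.99·4.7·23.8·0.09 + 2.08·4.7·20.4·0.34 + 1.15·20.1·23.8·0.42 + 0.8·20.1·20.4·0.32 + 3.68·23.8·20.4·0.33] = 4200.17 + 2060.61 = 6260.78.
Under uncorrelated errors the observed covariances equal the true-score covariances, so only the own-variance terms attenuate.
True-score variance = [1.3²·4.7²·0.66 + 0.5²·20.1²·0.68 + 2.3²·23.8²·0.63 + 1.6²·20.4²·0.67] + 2060.61 = 2694.89 + 2060.61 = 4755.5.
Reliability = 4755.5 / 6260.78 = 0.760.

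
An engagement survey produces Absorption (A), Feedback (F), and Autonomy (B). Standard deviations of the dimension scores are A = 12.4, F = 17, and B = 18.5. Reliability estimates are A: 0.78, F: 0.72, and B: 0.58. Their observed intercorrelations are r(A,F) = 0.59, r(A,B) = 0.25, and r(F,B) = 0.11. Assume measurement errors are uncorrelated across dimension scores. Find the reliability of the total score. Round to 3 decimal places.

0.788

Var(A+F+B) = 12.4² + 17² + 18.5² + 2·[12.4·17·0.59 + 12.4·18.5·0.25 + 17·18.5·0.11] = 785.01 + 432.634 = 1217.64.
Under uncorrelated errors the observed covariances equal the true-score covariances, so only the own-variance terms attenuate.
True-score variance = [12.4²·0.78 + 17²·0.72 + 18.5²·0.58] + 432.634 = 526.518 + 432.634 = 959.152.
Reliability = 959.152 / 1217.64 = 0.788.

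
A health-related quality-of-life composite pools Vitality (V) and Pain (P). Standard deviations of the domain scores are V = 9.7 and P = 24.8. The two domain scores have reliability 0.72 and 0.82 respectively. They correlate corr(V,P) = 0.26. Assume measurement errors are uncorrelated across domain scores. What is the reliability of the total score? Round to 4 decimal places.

Var(V+P) = 9.7² + 24.8² + 2·[9.7·24.8·0.26] = 709.13 + 125.091 = 834.221.
Because errors are independent across components, Cov(Tᵢ,Tⱼ) = Cov(Xᵢ,Xⱼ); the off-diagonal part of the true-score variance is the same as above.
True-score variance = [9.7²·0.72 + 24.8²·0.82] + 125.091 = 572.078 + 125.091 = 697.169.
Reliability = 697.169 / 834.221 = 0.8357.

0.8357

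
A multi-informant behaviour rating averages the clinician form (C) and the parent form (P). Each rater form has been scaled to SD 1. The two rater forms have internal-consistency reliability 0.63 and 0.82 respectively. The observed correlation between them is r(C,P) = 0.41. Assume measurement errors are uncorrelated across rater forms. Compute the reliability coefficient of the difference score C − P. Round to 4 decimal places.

Var(C−P) = 1 + 1 − 2·0.41 = 2 − 0.82 = 1.18.
Under uncorrelated errors the observed covariances equal the true-score covariances, so only the own-variance terms attenuate.
True-score variance = [0.63 + 0.82] − 0.82 = 1.45 − 0.82 = 0.63.
Reliability = 0.63 / 1.18 = 0.5339.

0.5339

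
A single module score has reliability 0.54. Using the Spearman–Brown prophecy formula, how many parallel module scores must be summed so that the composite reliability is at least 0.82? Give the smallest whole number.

4

k ≥ ρ*(1−ρ₁)/(ρ₁(1−ρ*)) = 0.82·0.46 / (0.54·0.18) = 3.881.
Smallest integer k = 4.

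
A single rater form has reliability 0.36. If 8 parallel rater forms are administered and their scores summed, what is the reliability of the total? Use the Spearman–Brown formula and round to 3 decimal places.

ρ_k = kρ / (1 + (k−1)ρ) = 8·0.36 / (1 + 7·0.36) = 2.880 / 3.520 = 0.818.

0.818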